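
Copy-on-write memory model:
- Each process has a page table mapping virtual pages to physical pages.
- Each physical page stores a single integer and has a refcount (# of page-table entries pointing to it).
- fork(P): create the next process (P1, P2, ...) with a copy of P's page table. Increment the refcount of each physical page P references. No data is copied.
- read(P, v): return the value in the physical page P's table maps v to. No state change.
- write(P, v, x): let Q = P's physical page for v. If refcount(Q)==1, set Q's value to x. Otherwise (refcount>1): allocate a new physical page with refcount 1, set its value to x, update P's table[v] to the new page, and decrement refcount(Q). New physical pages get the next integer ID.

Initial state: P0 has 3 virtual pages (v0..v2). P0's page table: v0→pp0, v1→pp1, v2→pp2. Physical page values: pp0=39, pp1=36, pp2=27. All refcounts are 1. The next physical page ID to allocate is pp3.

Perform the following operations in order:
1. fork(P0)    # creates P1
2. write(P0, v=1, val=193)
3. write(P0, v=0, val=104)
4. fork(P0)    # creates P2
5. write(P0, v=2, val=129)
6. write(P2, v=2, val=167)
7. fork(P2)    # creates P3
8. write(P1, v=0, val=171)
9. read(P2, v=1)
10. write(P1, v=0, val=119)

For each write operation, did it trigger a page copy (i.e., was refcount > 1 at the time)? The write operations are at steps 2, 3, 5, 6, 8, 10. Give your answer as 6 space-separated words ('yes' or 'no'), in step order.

Op 1: fork(P0) -> P1. 3 ppages; refcounts: pp0:2 pp1:2 pp2:2
Op 2: write(P0, v1, 193). refcount(pp1)=2>1 -> COPY to pp3. 4 ppages; refcounts: pp0:2 pp1:1 pp2:2 pp3:1
Op 3: write(P0, v0, 104). refcount(pp0)=2>1 -> COPY to pp4. 5 ppages; refcounts: pp0:1 pp1:1 pp2:2 pp3:1 pp4:1
Op 4: fork(P0) -> P2. 5 ppages; refcounts: pp0:1 pp1:1 pp2:3 pp3:2 pp4:2
Op 5: write(P0, v2, 129). refcount(pp2)=3>1 -> COPY to pp5. 6 ppages; refcounts: pp0:1 pp1:1 pp2:2 pp3:2 pp4:2 pp5:1
Op 6: write(P2, v2, 167). refcount(pp2)=2>1 -> COPY to pp6. 7 ppages; refcounts: pp0:1 pp1:1 pp2:1 pp3:2 pp4:2 pp5:1 pp6:1
Op 7: fork(P2) -> P3. 7 ppages; refcounts: pp0:1 pp1:1 pp2:1 pp3:3 pp4:3 pp5:1 pp6:2
Op 8: write(P1, v0, 171). refcount(pp0)=1 -> write in place. 7 ppages; refcounts: pp0:1 pp1:1 pp2:1 pp3:3 pp4:3 pp5:1 pp6:2
Op 9: read(P2, v1) -> 193. No state change.
Op 10: write(P1, v0, 119). refcount(pp0)=1 -> write in place. 7 ppages; refcounts: pp0:1 pp1:1 pp2:1 pp3:3 pp4:3 pp5:1 pp6:2

yes yes yes yes no no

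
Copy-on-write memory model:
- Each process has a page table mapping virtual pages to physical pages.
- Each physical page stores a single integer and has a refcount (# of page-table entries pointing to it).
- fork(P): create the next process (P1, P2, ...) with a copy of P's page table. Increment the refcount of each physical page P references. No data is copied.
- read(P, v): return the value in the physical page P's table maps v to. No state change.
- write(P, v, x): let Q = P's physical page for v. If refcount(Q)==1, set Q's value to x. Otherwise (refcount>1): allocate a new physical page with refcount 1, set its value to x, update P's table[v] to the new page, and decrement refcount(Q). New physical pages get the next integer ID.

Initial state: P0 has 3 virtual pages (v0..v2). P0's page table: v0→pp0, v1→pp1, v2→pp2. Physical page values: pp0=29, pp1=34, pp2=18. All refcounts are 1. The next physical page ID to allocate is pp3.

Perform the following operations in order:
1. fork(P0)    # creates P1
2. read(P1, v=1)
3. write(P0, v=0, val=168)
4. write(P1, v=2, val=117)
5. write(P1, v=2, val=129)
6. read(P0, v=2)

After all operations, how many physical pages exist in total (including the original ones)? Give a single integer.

Answer: 5

Derivation:
Op 1: fork(P0) -> P1. 3 ppages; refcounts: pp0:2 pp1:2 pp2:2
Op 2: read(P1, v1) -> 34. No state change.
Op 3: write(P0, v0, 168). refcount(pp0)=2>1 -> COPY to pp3. 4 ppages; refcounts: pp0:1 pp1:2 pp2:2 pp3:1
Op 4: write(P1, v2, 117). refcount(pp2)=2>1 -> COPY to pp4. 5 ppages; refcounts: pp0:1 pp1:2 pp2:1 pp3:1 pp4:1
Op 5: write(P1, v2, 129). refcount(pp4)=1 -> write in place. 5 ppages; refcounts: pp0:1 pp1:2 pp2:1 pp3:1 pp4:1
Op 6: read(P0, v2) -> 18. No state change.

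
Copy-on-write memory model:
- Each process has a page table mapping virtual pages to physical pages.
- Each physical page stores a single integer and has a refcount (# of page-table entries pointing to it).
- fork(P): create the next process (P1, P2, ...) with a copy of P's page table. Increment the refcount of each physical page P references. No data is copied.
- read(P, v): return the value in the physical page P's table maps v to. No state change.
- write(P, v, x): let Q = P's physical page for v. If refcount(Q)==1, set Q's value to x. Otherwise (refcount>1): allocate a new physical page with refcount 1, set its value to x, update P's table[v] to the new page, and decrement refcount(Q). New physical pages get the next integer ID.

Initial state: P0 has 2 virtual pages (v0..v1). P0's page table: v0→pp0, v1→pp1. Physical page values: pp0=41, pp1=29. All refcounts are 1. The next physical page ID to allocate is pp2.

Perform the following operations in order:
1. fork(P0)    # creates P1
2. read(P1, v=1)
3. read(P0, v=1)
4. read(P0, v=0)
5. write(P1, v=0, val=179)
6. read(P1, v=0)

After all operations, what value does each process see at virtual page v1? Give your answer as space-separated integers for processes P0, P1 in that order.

Answer: 29 29

Derivation:
Op 1: fork(P0) -> P1. 2 ppages; refcounts: pp0:2 pp1:2
Op 2: read(P1, v1) -> 29. No state change.
Op 3: read(P0, v1) -> 29. No state change.
Op 4: read(P0, v0) -> 41. No state change.
Op 5: write(P1, v0, 179). refcount(pp0)=2>1 -> COPY to pp2. 3 ppages; refcounts: pp0:1 pp1:2 pp2:1
Op 6: read(P1, v0) -> 179. No state change.
P0: v1 -> pp1 = 29
P1: v1 -> pp1 = 29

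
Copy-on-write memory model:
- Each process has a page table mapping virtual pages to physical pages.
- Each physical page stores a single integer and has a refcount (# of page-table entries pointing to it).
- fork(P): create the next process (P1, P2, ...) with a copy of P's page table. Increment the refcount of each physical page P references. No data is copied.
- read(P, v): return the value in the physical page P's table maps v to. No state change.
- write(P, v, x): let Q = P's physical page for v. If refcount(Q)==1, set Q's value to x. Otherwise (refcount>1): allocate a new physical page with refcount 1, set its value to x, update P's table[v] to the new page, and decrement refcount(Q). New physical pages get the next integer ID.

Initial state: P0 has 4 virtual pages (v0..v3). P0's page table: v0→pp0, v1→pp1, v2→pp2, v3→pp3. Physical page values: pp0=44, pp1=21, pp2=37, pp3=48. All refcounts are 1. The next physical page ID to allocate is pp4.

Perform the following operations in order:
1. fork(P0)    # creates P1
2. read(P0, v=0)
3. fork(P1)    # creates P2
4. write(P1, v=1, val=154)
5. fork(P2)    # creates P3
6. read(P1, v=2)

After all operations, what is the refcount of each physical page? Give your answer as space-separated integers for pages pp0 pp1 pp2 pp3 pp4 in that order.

Op 1: fork(P0) -> P1. 4 ppages; refcounts: pp0:2 pp1:2 pp2:2 pp3:2
Op 2: read(P0, v0) -> 44. No state change.
Op 3: fork(P1) -> P2. 4 ppages; refcounts: pp0:3 pp1:3 pp2:3 pp3:3
Op 4: write(P1, v1, 154). refcount(pp1)=3>1 -> COPY to pp4. 5 ppages; refcounts: pp0:3 pp1:2 pp2:3 pp3:3 pp4:1
Op 5: fork(P2) -> P3. 5 ppages; refcounts: pp0:4 pp1:3 pp2:4 pp3:4 pp4:1
Op 6: read(P1, v2) -> 37. No state change.

Answer: 4 3 4 4 1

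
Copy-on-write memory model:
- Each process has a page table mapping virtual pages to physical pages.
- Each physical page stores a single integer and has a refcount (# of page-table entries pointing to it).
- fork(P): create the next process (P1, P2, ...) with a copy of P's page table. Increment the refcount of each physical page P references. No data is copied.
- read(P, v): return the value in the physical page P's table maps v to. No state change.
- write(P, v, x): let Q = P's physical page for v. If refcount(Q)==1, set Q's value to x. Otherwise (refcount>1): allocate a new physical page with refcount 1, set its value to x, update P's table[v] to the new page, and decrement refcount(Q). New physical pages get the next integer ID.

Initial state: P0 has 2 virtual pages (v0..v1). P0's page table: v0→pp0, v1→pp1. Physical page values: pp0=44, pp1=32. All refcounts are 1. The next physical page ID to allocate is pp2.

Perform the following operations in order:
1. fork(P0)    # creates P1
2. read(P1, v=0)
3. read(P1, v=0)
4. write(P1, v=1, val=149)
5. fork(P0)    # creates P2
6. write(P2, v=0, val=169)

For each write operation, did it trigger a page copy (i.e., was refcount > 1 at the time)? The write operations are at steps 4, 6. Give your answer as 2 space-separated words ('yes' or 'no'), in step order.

Op 1: fork(P0) -> P1. 2 ppages; refcounts: pp0:2 pp1:2
Op 2: read(P1, v0) -> 44. No state change.
Op 3: read(P1, v0) -> 44. No state change.
Op 4: write(P1, v1, 149). refcount(pp1)=2>1 -> COPY to pp2. 3 ppages; refcounts: pp0:2 pp1:1 pp2:1
Op 5: fork(P0) -> P2. 3 ppages; refcounts: pp0:3 pp1:2 pp2:1
Op 6: write(P2, v0, 169). refcount(pp0)=3>1 -> COPY to pp3. 4 ppages; refcounts: pp0:2 pp1:2 pp2:1 pp3:1

yes yes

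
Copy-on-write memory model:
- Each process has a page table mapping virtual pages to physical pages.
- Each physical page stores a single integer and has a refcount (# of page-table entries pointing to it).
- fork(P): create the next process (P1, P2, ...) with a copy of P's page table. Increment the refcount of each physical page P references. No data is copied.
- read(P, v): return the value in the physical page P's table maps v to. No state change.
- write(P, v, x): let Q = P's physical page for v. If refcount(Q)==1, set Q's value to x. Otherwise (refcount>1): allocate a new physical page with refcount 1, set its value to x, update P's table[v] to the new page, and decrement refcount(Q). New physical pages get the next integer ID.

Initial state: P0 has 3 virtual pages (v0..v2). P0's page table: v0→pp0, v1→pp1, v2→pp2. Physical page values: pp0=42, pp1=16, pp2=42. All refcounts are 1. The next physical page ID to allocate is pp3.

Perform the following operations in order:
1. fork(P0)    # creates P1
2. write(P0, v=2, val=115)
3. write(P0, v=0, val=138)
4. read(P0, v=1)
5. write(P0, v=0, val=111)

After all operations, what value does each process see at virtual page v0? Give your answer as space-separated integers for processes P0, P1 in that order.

Answer: 111 42

Derivation:
Op 1: fork(P0) -> P1. 3 ppages; refcounts: pp0:2 pp1:2 pp2:2
Op 2: write(P0, v2, 115). refcount(pp2)=2>1 -> COPY to pp3. 4 ppages; refcounts: pp0:2 pp1:2 pp2:1 pp3:1
Op 3: write(P0, v0, 138). refcount(pp0)=2>1 -> COPY to pp4. 5 ppages; refcounts: pp0:1 pp1:2 pp2:1 pp3:1 pp4:1
Op 4: read(P0, v1) -> 16. No state change.
Op 5: write(P0, v0, 111). refcount(pp4)=1 -> write in place. 5 ppages; refcounts: pp0:1 pp1:2 pp2:1 pp3:1 pp4:1
P0: v0 -> pp4 = 111
P1: v0 -> pp0 = 42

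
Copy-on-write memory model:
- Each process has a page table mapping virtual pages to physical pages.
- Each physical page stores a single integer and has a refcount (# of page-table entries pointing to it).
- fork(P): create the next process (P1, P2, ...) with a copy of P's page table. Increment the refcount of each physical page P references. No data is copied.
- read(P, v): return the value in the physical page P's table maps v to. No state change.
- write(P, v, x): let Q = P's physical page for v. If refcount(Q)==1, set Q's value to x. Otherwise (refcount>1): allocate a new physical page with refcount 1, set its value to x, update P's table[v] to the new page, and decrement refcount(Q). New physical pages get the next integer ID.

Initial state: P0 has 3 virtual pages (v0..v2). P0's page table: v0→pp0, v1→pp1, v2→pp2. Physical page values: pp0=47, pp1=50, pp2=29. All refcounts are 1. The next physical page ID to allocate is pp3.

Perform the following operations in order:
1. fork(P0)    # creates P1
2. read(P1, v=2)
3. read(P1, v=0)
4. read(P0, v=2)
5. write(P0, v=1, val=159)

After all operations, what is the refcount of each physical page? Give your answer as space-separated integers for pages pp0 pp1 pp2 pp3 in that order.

Answer: 2 1 2 1

Derivation:
Op 1: fork(P0) -> P1. 3 ppages; refcounts: pp0:2 pp1:2 pp2:2
Op 2: read(P1, v2) -> 29. No state change.
Op 3: read(P1, v0) -> 47. No state change.
Op 4: read(P0, v2) -> 29. No state change.
Op 5: write(P0, v1, 159). refcount(pp1)=2>1 -> COPY to pp3. 4 ppages; refcounts: pp0:2 pp1:1 pp2:2 pp3:1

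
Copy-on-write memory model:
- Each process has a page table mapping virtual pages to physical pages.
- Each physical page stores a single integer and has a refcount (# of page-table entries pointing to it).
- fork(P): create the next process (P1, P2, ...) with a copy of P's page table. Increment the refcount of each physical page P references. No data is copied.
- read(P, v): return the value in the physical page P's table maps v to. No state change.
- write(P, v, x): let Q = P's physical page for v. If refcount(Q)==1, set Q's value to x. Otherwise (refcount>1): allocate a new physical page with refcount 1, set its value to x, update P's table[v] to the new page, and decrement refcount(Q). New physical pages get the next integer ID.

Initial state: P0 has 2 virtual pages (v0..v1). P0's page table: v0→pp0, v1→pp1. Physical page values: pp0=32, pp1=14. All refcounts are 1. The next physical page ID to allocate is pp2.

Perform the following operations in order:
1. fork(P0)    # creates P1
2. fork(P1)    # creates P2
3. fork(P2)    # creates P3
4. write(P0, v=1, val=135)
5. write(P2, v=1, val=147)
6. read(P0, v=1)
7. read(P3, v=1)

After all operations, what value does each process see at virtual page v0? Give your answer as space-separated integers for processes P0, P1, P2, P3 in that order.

Answer: 32 32 32 32

Derivation:
Op 1: fork(P0) -> P1. 2 ppages; refcounts: pp0:2 pp1:2
Op 2: fork(P1) -> P2. 2 ppages; refcounts: pp0:3 pp1:3
Op 3: fork(P2) -> P3. 2 ppages; refcounts: pp0:4 pp1:4
Op 4: write(P0, v1, 135). refcount(pp1)=4>1 -> COPY to pp2. 3 ppages; refcounts: pp0:4 pp1:3 pp2:1
Op 5: write(P2, v1, 147). refcount(pp1)=3>1 -> COPY to pp3. 4 ppages; refcounts: pp0:4 pp1:2 pp2:1 pp3:1
Op 6: read(P0, v1) -> 135. No state change.
Op 7: read(P3, v1) -> 14. No state change.
P0: v0 -> pp0 = 32
P1: v0 -> pp0 = 32
P2: v0 -> pp0 = 32
P3: v0 -> pp0 = 32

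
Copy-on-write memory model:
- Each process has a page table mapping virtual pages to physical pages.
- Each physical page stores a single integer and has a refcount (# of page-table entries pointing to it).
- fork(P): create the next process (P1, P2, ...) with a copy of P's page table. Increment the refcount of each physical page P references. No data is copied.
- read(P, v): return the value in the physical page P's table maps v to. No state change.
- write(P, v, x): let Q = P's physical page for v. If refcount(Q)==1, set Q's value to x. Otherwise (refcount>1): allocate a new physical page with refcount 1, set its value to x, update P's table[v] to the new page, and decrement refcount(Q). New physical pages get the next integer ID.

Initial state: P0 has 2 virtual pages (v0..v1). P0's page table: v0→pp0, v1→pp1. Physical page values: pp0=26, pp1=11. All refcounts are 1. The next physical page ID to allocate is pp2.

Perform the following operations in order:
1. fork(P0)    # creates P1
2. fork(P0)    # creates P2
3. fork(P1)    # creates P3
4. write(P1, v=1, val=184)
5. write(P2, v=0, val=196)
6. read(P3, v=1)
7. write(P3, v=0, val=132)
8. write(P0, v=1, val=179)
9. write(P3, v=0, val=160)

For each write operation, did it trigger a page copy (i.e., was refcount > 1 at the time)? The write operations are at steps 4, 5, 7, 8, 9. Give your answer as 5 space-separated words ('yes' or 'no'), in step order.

Op 1: fork(P0) -> P1. 2 ppages; refcounts: pp0:2 pp1:2
Op 2: fork(P0) -> P2. 2 ppages; refcounts: pp0:3 pp1:3
Op 3: fork(P1) -> P3. 2 ppages; refcounts: pp0:4 pp1:4
Op 4: write(P1, v1, 184). refcount(pp1)=4>1 -> COPY to pp2. 3 ppages; refcounts: pp0:4 pp1:3 pp2:1
Op 5: write(P2, v0, 196). refcount(pp0)=4>1 -> COPY to pp3. 4 ppages; refcounts: pp0:3 pp1:3 pp2:1 pp3:1
Op 6: read(P3, v1) -> 11. No state change.
Op 7: write(P3, v0, 132). refcount(pp0)=3>1 -> COPY to pp4. 5 ppages; refcounts: pp0:2 pp1:3 pp2:1 pp3:1 pp4:1
Op 8: write(P0, v1, 179). refcount(pp1)=3>1 -> COPY to pp5. 6 ppages; refcounts: pp0:2 pp1:2 pp2:1 pp3:1 pp4:1 pp5:1
Op 9: write(P3, v0, 160). refcount(pp4)=1 -> write in place. 6 ppages; refcounts: pp0:2 pp1:2 pp2:1 pp3:1 pp4:1 pp5:1

yes yes yes yes no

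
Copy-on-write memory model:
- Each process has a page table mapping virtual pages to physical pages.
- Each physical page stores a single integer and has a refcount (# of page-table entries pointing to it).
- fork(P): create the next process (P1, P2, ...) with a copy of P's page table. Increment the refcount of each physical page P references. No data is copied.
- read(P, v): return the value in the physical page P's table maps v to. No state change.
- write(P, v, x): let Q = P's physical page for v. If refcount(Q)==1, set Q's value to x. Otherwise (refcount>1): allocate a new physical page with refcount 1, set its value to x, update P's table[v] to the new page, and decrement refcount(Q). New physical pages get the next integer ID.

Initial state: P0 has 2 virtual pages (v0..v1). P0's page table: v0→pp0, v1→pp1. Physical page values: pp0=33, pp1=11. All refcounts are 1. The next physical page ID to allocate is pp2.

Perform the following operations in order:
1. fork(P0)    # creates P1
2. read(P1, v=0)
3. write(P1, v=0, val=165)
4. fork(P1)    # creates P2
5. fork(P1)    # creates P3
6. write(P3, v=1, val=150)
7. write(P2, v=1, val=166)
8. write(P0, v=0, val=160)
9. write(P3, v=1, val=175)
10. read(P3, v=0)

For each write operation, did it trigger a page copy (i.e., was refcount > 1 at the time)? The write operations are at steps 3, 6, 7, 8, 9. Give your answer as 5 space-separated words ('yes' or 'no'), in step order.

Op 1: fork(P0) -> P1. 2 ppages; refcounts: pp0:2 pp1:2
Op 2: read(P1, v0) -> 33. No state change.
Op 3: write(P1, v0, 165). refcount(pp0)=2>1 -> COPY to pp2. 3 ppages; refcounts: pp0:1 pp1:2 pp2:1
Op 4: fork(P1) -> P2. 3 ppages; refcounts: pp0:1 pp1:3 pp2:2
Op 5: fork(P1) -> P3. 3 ppages; refcounts: pp0:1 pp1:4 pp2:3
Op 6: write(P3, v1, 150). refcount(pp1)=4>1 -> COPY to pp3. 4 ppages; refcounts: pp0:1 pp1:3 pp2:3 pp3:1
Op 7: write(P2, v1, 166). refcount(pp1)=3>1 -> COPY to pp4. 5 ppages; refcounts: pp0:1 pp1:2 pp2:3 pp3:1 pp4:1
Op 8: write(P0, v0, 160). refcount(pp0)=1 -> write in place. 5 ppages; refcounts: pp0:1 pp1:2 pp2:3 pp3:1 pp4:1
Op 9: write(P3, v1, 175). refcount(pp3)=1 -> write in place. 5 ppages; refcounts: pp0:1 pp1:2 pp2:3 pp3:1 pp4:1
Op 10: read(P3, v0) -> 165. No state change.

yes yes yes no no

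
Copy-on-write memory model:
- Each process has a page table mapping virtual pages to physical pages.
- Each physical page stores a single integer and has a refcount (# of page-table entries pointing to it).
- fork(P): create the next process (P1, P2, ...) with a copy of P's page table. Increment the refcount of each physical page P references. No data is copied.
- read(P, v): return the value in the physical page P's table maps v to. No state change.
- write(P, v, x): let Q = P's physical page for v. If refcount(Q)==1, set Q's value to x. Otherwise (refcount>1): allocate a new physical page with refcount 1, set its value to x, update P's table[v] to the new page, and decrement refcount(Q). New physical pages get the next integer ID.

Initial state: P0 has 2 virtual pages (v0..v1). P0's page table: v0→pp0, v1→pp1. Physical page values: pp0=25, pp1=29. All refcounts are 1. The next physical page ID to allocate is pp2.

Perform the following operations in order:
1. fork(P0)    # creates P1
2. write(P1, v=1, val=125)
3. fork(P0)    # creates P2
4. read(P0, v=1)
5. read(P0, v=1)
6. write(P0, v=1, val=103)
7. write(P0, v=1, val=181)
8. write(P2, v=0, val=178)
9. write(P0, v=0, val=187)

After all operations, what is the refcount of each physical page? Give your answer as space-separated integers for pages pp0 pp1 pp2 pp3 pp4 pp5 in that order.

Op 1: fork(P0) -> P1. 2 ppages; refcounts: pp0:2 pp1:2
Op 2: write(P1, v1, 125). refcount(pp1)=2>1 -> COPY to pp2. 3 ppages; refcounts: pp0:2 pp1:1 pp2:1
Op 3: fork(P0) -> P2. 3 ppages; refcounts: pp0:3 pp1:2 pp2:1
Op 4: read(P0, v1) -> 29. No state change.
Op 5: read(P0, v1) -> 29. No state change.
Op 6: write(P0, v1, 103). refcount(pp1)=2>1 -> COPY to pp3. 4 ppages; refcounts: pp0:3 pp1:1 pp2:1 pp3:1
Op 7: write(P0, v1, 181). refcount(pp3)=1 -> write in place. 4 ppages; refcounts: pp0:3 pp1:1 pp2:1 pp3:1
Op 8: write(P2, v0, 178). refcount(pp0)=3>1 -> COPY to pp4. 5 ppages; refcounts: pp0:2 pp1:1 pp2:1 pp3:1 pp4:1
Op 9: write(P0, v0, 187). refcount(pp0)=2>1 -> COPY to pp5. 6 ppages; refcounts: pp0:1 pp1:1 pp2:1 pp3:1 pp4:1 pp5:1

Answer: 1 1 1 1 1 1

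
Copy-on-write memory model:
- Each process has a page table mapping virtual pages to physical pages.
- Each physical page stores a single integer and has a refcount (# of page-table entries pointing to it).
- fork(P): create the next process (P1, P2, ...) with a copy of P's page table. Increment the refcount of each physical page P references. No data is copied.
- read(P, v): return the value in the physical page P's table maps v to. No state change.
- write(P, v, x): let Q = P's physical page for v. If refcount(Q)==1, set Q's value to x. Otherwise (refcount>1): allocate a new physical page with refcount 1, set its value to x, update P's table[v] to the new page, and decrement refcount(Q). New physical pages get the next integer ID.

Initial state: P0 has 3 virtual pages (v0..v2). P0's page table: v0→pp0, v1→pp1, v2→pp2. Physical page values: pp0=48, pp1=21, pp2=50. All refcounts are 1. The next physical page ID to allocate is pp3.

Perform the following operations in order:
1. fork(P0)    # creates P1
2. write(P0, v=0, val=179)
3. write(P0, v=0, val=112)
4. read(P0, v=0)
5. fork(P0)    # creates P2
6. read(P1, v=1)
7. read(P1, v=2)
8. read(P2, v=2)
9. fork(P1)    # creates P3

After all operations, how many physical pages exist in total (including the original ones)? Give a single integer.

Op 1: fork(P0) -> P1. 3 ppages; refcounts: pp0:2 pp1:2 pp2:2
Op 2: write(P0, v0, 179). refcount(pp0)=2>1 -> COPY to pp3. 4 ppages; refcounts: pp0:1 pp1:2 pp2:2 pp3:1
Op 3: write(P0, v0, 112). refcount(pp3)=1 -> write in place. 4 ppages; refcounts: pp0:1 pp1:2 pp2:2 pp3:1
Op 4: read(P0, v0) -> 112. No state change.
Op 5: fork(P0) -> P2. 4 ppages; refcounts: pp0:1 pp1:3 pp2:3 pp3:2
Op 6: read(P1, v1) -> 21. No state change.
Op 7: read(P1, v2) -> 50. No state change.
Op 8: read(P2, v2) -> 50. No state change.
Op 9: fork(P1) -> P3. 4 ppages; refcounts: pp0:2 pp1:4 pp2:4 pp3:2

Answer: 4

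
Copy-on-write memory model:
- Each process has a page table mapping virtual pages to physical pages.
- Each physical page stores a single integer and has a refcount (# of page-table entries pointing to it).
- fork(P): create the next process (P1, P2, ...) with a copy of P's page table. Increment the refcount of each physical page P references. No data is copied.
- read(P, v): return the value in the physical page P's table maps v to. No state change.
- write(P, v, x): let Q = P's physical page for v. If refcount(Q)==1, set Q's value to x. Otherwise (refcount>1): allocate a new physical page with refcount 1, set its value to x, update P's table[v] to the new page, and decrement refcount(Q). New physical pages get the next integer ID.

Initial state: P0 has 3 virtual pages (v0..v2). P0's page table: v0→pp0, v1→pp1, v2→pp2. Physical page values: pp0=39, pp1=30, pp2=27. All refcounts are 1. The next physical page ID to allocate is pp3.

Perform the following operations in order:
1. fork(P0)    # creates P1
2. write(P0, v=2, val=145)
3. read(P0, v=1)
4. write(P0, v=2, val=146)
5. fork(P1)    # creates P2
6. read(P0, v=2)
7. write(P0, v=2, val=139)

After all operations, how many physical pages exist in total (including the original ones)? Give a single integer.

Answer: 4

Derivation:
Op 1: fork(P0) -> P1. 3 ppages; refcounts: pp0:2 pp1:2 pp2:2
Op 2: write(P0, v2, 145). refcount(pp2)=2>1 -> COPY to pp3. 4 ppages; refcounts: pp0:2 pp1:2 pp2:1 pp3:1
Op 3: read(P0, v1) -> 30. No state change.
Op 4: write(P0, v2, 146). refcount(pp3)=1 -> write in place. 4 ppages; refcounts: pp0:2 pp1:2 pp2:1 pp3:1
Op 5: fork(P1) -> P2. 4 ppages; refcounts: pp0:3 pp1:3 pp2:2 pp3:1
Op 6: read(P0, v2) -> 146. No state change.
Op 7: write(P0, v2, 139). refcount(pp3)=1 -> write in place. 4 ppages; refcounts: pp0:3 pp1:3 pp2:2 pp3:1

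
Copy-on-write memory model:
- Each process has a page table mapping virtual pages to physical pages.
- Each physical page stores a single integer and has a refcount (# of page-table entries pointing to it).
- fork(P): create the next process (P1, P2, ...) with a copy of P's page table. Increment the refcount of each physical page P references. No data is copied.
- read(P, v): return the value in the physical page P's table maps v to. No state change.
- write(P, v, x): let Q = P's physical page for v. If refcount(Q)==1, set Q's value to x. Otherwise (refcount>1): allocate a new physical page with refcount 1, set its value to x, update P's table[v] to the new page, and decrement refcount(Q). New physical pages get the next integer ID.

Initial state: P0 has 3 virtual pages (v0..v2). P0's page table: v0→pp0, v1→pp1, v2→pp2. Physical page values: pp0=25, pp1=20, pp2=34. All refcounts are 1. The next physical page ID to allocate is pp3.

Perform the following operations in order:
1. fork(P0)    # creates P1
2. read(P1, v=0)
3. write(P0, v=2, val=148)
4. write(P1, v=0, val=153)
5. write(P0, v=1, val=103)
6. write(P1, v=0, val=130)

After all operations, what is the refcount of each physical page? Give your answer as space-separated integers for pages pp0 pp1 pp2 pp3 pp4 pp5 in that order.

Answer: 1 1 1 1 1 1

Derivation:
Op 1: fork(P0) -> P1. 3 ppages; refcounts: pp0:2 pp1:2 pp2:2
Op 2: read(P1, v0) -> 25. No state change.
Op 3: write(P0, v2, 148). refcount(pp2)=2>1 -> COPY to pp3. 4 ppages; refcounts: pp0:2 pp1:2 pp2:1 pp3:1
Op 4: write(P1, v0, 153). refcount(pp0)=2>1 -> COPY to pp4. 5 ppages; refcounts: pp0:1 pp1:2 pp2:1 pp3:1 pp4:1
Op 5: write(P0, v1, 103). refcount(pp1)=2>1 -> COPY to pp5. 6 ppages; refcounts: pp0:1 pp1:1 pp2:1 pp3:1 pp4:1 pp5:1
Op 6: write(P1, v0, 130). refcount(pp4)=1 -> write in place. 6 ppages; refcounts: pp0:1 pp1:1 pp2:1 pp3:1 pp4:1 pp5:1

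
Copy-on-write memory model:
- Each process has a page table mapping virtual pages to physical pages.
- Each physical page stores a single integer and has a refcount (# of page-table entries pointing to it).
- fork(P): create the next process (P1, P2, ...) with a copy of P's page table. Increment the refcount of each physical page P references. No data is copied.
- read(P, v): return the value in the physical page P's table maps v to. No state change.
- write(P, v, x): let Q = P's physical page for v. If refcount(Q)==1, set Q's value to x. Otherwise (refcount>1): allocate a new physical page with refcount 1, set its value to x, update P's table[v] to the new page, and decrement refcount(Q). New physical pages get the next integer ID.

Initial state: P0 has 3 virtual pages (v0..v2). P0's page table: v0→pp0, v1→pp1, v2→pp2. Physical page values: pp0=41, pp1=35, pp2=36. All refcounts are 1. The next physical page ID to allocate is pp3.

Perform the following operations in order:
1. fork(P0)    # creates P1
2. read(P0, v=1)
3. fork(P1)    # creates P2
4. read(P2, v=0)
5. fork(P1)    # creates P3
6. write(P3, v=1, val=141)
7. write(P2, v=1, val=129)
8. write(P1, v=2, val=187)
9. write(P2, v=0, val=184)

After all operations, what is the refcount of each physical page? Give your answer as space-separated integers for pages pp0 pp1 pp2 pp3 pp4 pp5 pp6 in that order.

Answer: 3 2 3 1 1 1 1

Derivation:
Op 1: fork(P0) -> P1. 3 ppages; refcounts: pp0:2 pp1:2 pp2:2
Op 2: read(P0, v1) -> 35. No state change.
Op 3: fork(P1) -> P2. 3 ppages; refcounts: pp0:3 pp1:3 pp2:3
Op 4: read(P2, v0) -> 41. No state change.
Op 5: fork(P1) -> P3. 3 ppages; refcounts: pp0:4 pp1:4 pp2:4
Op 6: write(P3, v1, 141). refcount(pp1)=4>1 -> COPY to pp3. 4 ppages; refcounts: pp0:4 pp1:3 pp2:4 pp3:1
Op 7: write(P2, v1, 129). refcount(pp1)=3>1 -> COPY to pp4. 5 ppages; refcounts: pp0:4 pp1:2 pp2:4 pp3:1 pp4:1
Op 8: write(P1, v2, 187). refcount(pp2)=4>1 -> COPY to pp5. 6 ppages; refcounts: pp0:4 pp1:2 pp2:3 pp3:1 pp4:1 pp5:1
Op 9: write(P2, v0, 184). refcount(pp0)=4>1 -> COPY to pp6. 7 ppages; refcounts: pp0:3 pp1:2 pp2:3 pp3:1 pp4:1 pp5:1 pp6:1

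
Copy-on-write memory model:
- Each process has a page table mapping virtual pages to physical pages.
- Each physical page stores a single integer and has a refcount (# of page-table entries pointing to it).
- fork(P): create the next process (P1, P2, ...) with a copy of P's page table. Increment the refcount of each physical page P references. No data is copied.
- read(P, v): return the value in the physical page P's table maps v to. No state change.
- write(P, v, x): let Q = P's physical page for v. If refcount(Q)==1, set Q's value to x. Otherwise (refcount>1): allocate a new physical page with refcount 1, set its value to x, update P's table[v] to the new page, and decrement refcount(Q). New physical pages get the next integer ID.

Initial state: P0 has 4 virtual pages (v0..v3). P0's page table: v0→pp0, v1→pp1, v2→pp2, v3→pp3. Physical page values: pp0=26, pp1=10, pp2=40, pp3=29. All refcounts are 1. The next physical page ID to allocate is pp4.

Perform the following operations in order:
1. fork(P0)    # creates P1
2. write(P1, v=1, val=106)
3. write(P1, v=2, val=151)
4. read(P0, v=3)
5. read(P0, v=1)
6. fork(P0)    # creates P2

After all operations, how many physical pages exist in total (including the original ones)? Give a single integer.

Op 1: fork(P0) -> P1. 4 ppages; refcounts: pp0:2 pp1:2 pp2:2 pp3:2
Op 2: write(P1, v1, 106). refcount(pp1)=2>1 -> COPY to pp4. 5 ppages; refcounts: pp0:2 pp1:1 pp2:2 pp3:2 pp4:1
Op 3: write(P1, v2, 151). refcount(pp2)=2>1 -> COPY to pp5. 6 ppages; refcounts: pp0:2 pp1:1 pp2:1 pp3:2 pp4:1 pp5:1
Op 4: read(P0, v3) -> 29. No state change.
Op 5: read(P0, v1) -> 10. No state change.
Op 6: fork(P0) -> P2. 6 ppages; refcounts: pp0:3 pp1:2 pp2:2 pp3:3 pp4:1 pp5:1

Answer: 6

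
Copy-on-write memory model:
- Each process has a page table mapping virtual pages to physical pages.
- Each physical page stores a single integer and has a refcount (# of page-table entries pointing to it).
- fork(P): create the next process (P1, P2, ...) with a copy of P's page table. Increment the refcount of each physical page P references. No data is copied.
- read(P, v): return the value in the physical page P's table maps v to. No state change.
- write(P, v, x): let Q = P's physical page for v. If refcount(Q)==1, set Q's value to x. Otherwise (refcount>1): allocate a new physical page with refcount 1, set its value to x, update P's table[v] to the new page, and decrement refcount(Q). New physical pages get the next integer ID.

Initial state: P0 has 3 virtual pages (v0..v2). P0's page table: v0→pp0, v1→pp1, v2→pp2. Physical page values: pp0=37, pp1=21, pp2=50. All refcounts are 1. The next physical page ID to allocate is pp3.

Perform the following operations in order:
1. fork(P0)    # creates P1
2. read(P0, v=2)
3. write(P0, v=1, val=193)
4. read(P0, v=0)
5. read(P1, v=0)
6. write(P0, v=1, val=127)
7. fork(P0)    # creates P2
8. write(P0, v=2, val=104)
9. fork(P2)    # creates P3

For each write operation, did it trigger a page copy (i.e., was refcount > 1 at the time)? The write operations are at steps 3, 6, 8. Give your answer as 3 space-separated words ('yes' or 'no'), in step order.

Op 1: fork(P0) -> P1. 3 ppages; refcounts: pp0:2 pp1:2 pp2:2
Op 2: read(P0, v2) -> 50. No state change.
Op 3: write(P0, v1, 193). refcount(pp1)=2>1 -> COPY to pp3. 4 ppages; refcounts: pp0:2 pp1:1 pp2:2 pp3:1
Op 4: read(P0, v0) -> 37. No state change.
Op 5: read(P1, v0) -> 37. No state change.
Op 6: write(P0, v1, 127). refcount(pp3)=1 -> write in place. 4 ppages; refcounts: pp0:2 pp1:1 pp2:2 pp3:1
Op 7: fork(P0) -> P2. 4 ppages; refcounts: pp0:3 pp1:1 pp2:3 pp3:2
Op 8: write(P0, v2, 104). refcount(pp2)=3>1 -> COPY to pp4. 5 ppages; refcounts: pp0:3 pp1:1 pp2:2 pp3:2 pp4:1
Op 9: fork(P2) -> P3. 5 ppages; refcounts: pp0:4 pp1:1 pp2:3 pp3:3 pp4:1

yes no yes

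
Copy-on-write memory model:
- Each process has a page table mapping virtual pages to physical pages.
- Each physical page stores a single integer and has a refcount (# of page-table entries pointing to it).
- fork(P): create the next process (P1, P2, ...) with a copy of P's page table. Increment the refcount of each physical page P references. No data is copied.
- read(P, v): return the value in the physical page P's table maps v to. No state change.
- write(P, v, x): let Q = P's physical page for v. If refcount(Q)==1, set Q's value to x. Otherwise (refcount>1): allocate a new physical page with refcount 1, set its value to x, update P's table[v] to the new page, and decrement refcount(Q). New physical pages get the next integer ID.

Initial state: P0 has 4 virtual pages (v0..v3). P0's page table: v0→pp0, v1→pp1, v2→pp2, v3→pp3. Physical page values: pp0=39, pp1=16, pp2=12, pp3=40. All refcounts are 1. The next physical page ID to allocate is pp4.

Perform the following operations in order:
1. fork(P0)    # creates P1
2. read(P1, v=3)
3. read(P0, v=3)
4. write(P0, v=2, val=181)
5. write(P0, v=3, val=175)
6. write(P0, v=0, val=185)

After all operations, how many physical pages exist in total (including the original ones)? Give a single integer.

Answer: 7

Derivation:
Op 1: fork(P0) -> P1. 4 ppages; refcounts: pp0:2 pp1:2 pp2:2 pp3:2
Op 2: read(P1, v3) -> 40. No state change.
Op 3: read(P0, v3) -> 40. No state change.
Op 4: write(P0, v2, 181). refcount(pp2)=2>1 -> COPY to pp4. 5 ppages; refcounts: pp0:2 pp1:2 pp2:1 pp3:2 pp4:1
Op 5: write(P0, v3, 175). refcount(pp3)=2>1 -> COPY to pp5. 6 ppages; refcounts: pp0:2 pp1:2 pp2:1 pp3:1 pp4:1 pp5:1
Op 6: write(P0, v0, 185). refcount(pp0)=2>1 -> COPY to pp6. 7 ppages; refcounts: pp0:1 pp1:2 pp2:1 pp3:1 pp4:1 pp5:1 pp6:1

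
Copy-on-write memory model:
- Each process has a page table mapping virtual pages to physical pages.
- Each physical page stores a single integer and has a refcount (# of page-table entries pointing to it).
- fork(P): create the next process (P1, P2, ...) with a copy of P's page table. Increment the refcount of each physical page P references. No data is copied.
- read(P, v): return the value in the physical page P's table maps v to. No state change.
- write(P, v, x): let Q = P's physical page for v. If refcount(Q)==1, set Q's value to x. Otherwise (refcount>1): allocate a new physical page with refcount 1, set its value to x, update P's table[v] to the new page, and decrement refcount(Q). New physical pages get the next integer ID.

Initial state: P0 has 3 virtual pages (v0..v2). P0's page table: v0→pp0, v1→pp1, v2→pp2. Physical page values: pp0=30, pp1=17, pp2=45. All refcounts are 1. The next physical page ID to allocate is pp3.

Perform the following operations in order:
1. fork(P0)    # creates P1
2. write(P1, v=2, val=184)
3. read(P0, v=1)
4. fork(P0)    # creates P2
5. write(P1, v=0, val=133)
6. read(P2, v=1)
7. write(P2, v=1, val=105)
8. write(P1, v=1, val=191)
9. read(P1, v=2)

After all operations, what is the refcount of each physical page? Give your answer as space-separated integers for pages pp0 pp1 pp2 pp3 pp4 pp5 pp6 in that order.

Answer: 2 1 2 1 1 1 1

Derivation:
Op 1: fork(P0) -> P1. 3 ppages; refcounts: pp0:2 pp1:2 pp2:2
Op 2: write(P1, v2, 184). refcount(pp2)=2>1 -> COPY to pp3. 4 ppages; refcounts: pp0:2 pp1:2 pp2:1 pp3:1
Op 3: read(P0, v1) -> 17. No state change.
Op 4: fork(P0) -> P2. 4 ppages; refcounts: pp0:3 pp1:3 pp2:2 pp3:1
Op 5: write(P1, v0, 133). refcount(pp0)=3>1 -> COPY to pp4. 5 ppages; refcounts: pp0:2 pp1:3 pp2:2 pp3:1 pp4:1
Op 6: read(P2, v1) -> 17. No state change.
Op 7: write(P2, v1, 105). refcount(pp1)=3>1 -> COPY to pp5. 6 ppages; refcounts: pp0:2 pp1:2 pp2:2 pp3:1 pp4:1 pp5:1
Op 8: write(P1, v1, 191). refcount(pp1)=2>1 -> COPY to pp6. 7 ppages; refcounts: pp0:2 pp1:1 pp2:2 pp3:1 pp4:1 pp5:1 pp6:1
Op 9: read(P1, v2) -> 184. No state change.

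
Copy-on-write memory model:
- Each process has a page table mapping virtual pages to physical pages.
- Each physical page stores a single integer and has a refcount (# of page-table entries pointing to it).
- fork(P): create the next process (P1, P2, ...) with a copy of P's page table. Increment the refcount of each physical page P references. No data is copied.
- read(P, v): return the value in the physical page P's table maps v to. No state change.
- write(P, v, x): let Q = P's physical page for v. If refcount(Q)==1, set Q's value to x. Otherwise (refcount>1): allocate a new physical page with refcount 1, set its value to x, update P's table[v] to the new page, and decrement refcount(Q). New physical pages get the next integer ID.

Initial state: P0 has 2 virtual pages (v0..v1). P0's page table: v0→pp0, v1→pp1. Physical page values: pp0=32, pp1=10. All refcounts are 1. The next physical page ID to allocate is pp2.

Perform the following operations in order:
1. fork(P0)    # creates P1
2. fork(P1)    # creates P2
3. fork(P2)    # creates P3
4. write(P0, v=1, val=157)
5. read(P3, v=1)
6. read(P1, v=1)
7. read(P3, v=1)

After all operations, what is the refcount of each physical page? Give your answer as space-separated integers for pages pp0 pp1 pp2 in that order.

Answer: 4 3 1

Derivation:
Op 1: fork(P0) -> P1. 2 ppages; refcounts: pp0:2 pp1:2
Op 2: fork(P1) -> P2. 2 ppages; refcounts: pp0:3 pp1:3
Op 3: fork(P2) -> P3. 2 ppages; refcounts: pp0:4 pp1:4
Op 4: write(P0, v1, 157). refcount(pp1)=4>1 -> COPY to pp2. 3 ppages; refcounts: pp0:4 pp1:3 pp2:1
Op 5: read(P3, v1) -> 10. No state change.
Op 6: read(P1, v1) -> 10. No state change.
Op 7: read(P3, v1) -> 10. No state change.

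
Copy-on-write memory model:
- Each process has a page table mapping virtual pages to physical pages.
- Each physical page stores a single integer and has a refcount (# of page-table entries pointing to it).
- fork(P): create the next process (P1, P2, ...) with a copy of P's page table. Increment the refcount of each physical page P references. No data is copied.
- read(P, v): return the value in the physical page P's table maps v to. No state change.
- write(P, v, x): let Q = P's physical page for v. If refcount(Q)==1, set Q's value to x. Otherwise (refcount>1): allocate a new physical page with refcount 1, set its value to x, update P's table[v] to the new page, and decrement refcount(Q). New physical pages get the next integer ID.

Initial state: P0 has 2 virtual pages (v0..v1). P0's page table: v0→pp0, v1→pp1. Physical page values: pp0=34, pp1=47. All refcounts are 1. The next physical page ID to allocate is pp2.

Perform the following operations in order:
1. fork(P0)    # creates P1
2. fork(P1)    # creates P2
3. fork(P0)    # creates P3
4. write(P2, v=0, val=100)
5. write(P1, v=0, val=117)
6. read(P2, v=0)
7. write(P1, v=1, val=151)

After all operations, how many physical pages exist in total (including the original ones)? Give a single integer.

Op 1: fork(P0) -> P1. 2 ppages; refcounts: pp0:2 pp1:2
Op 2: fork(P1) -> P2. 2 ppages; refcounts: pp0:3 pp1:3
Op 3: fork(P0) -> P3. 2 ppages; refcounts: pp0:4 pp1:4
Op 4: write(P2, v0, 100). refcount(pp0)=4>1 -> COPY to pp2. 3 ppages; refcounts: pp0:3 pp1:4 pp2:1
Op 5: write(P1, v0, 117). refcount(pp0)=3>1 -> COPY to pp3. 4 ppages; refcounts: pp0:2 pp1:4 pp2:1 pp3:1
Op 6: read(P2, v0) -> 100. No state change.
Op 7: write(P1, v1, 151). refcount(pp1)=4>1 -> COPY to pp4. 5 ppages; refcounts: pp0:2 pp1:3 pp2:1 pp3:1 pp4:1

Answer: 5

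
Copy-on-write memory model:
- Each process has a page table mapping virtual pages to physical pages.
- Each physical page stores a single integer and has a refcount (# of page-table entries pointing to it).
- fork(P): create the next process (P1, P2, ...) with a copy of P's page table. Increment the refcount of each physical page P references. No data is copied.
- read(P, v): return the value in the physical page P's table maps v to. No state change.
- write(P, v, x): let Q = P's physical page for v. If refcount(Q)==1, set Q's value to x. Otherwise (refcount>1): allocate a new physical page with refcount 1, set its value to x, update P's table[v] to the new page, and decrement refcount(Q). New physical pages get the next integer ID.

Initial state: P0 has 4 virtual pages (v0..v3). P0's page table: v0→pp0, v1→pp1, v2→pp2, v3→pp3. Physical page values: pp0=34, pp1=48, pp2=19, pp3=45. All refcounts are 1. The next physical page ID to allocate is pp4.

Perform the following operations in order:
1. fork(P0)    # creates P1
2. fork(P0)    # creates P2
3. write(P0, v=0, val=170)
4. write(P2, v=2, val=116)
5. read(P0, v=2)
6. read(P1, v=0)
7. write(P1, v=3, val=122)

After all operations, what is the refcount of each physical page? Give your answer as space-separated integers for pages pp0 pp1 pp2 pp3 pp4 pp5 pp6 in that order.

Op 1: fork(P0) -> P1. 4 ppages; refcounts: pp0:2 pp1:2 pp2:2 pp3:2
Op 2: fork(P0) -> P2. 4 ppages; refcounts: pp0:3 pp1:3 pp2:3 pp3:3
Op 3: write(P0, v0, 170). refcount(pp0)=3>1 -> COPY to pp4. 5 ppages; refcounts: pp0:2 pp1:3 pp2:3 pp3:3 pp4:1
Op 4: write(P2, v2, 116). refcount(pp2)=3>1 -> COPY to pp5. 6 ppages; refcounts: pp0:2 pp1:3 pp2:2 pp3:3 pp4:1 pp5:1
Op 5: read(P0, v2) -> 19. No state change.
Op 6: read(P1, v0) -> 34. No state change.
Op 7: write(P1, v3, 122). refcount(pp3)=3>1 -> COPY to pp6. 7 ppages; refcounts: pp0:2 pp1:3 pp2:2 pp3:2 pp4:1 pp5:1 pp6:1

Answer: 2 3 2 2 1 1 1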